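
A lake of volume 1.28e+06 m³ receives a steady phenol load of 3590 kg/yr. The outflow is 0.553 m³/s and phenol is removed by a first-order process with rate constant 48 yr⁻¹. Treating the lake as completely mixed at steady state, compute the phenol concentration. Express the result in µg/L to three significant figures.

45.5 µg/L

Outflow Q = 0.553 m³/s × 3.156e+07 s/yr = 1.745e+07 m³/yr.
Steady-state CSTR mass balance: W = Q·C + k·V·C, so C = W/(Q + kV).
Q + kV = 1.745e+07 + 48·1.28e+06 = 7.889e+07 m³/yr.
C = 3590/7.889e+07 = 4.551e-05 kg/m³ = 0.04551 mg/L = 45.51 µg/L.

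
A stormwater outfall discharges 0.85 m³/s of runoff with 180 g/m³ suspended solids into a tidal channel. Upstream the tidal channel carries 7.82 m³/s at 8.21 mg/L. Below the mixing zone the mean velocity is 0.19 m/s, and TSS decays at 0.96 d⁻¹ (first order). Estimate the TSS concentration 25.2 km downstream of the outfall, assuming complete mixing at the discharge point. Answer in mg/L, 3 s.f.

After complete mixing, C₀ = (0.85·180 + 7.82·8.21) / 8.67 = 25.05 mg/L.
Travel time t = 2.52e+04 m / 0.19 m/s = 1.326e+05 s = 1.535 d.
C = 25.05·exp(−0.96·1.535) = 25.05·0.2291 = 5.739 mg/L.

5.74 mg/L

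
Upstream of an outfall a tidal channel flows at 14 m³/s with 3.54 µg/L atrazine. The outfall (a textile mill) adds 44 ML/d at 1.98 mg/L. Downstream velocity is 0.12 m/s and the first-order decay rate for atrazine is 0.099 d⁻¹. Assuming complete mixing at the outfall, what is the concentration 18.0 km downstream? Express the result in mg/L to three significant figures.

0.0614 mg/L

44 ML/d = 0.5093 m³/s.
3.54 µg/L = 0.00354 mg/L.
After complete mixing, C₀ = (0.5093·1.98 + 14·0.00354) / 14.51 = 0.07291 mg/L.
Travel time t = 1.8e+04 m / 0.12 m/s = 1.5e+05 s = 1.736 d.
C = 0.07291·exp(−0.099·1.736) = 0.07291·0.8421 = 0.0614 mg/L.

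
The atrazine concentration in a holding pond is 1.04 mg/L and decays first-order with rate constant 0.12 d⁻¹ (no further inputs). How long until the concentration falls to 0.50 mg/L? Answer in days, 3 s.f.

t = ln(C₀/C)/k = ln(1.04/0.50)/0.12 = 0.7324/0.12 = 6.103 d.

6.10 d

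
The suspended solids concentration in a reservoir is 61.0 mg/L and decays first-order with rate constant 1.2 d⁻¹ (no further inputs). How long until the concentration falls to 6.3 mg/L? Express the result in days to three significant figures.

1.89 d

t = ln(C₀/C)/k = ln(61.0/6.3)/1.2 = 2.27/1.2 = 1.892 d.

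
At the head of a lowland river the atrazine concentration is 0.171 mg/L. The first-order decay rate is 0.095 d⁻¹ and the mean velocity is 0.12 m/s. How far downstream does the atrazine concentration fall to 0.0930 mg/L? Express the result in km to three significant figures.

66.5 km

From C = C₀·e^(−kt), t = ln(C₀/C)/k = ln(0.171/0.0930)/0.095 = 0.6091/0.095 = 6.411 d.
Distance = v·t = 0.12 m/s × 5.539e+05 s = 6.647e+04 m = 66.47 km.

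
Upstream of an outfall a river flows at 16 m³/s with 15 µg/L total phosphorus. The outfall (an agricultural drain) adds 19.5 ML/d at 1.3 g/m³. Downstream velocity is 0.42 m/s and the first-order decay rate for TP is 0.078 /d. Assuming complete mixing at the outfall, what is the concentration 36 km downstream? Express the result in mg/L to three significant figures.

0.0304 mg/L

19.5 ML/d = 0.2257 m³/s.
15 µg/L = 0.015 mg/L.
After complete mixing, C₀ = (0.2257·1.3 + 16·0.015) / 16.23 = 0.03287 mg/L.
Travel time t = 3.6e+04 m / 0.42 m/s = 8.571e+04 s = 0.9921 d.
C = 0.03287·exp(−0.078·0.9921) = 0.03287·0.9255 = 0.03043 mg/L.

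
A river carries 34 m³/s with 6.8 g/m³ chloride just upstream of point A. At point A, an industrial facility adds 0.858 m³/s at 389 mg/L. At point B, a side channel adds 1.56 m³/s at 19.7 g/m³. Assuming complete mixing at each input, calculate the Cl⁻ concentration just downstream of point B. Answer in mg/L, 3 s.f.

16.4 mg/L

After input A: C = (34·6.8 + 0.858·389) / 34.86 = 16.21 mg/L.
After input B: C = (34.86·16.21 + 1.56·19.7) / 36.42 = 16.36 mg/L.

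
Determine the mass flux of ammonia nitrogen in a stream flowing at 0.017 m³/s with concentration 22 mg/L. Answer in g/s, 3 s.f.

0.374 g/s

Mass flux = Q·C = 0.017 m³/s × 22 g/m³ = 0.374 g/s.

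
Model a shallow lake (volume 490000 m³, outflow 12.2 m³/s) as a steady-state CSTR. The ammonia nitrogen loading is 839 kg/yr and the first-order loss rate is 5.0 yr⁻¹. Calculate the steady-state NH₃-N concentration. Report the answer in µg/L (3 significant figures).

Outflow Q = 12.2 m³/s × 3.156e+07 s/yr = 3.85e+08 m³/yr.
Steady-state CSTR mass balance: W = Q·C + k·V·C, so C = W/(Q + kV).
Q + kV = 3.85e+08 + 5.0·490000 = 3.875e+08 m³/yr.
C = 839/3.875e+08 = 2.165e-06 kg/m³ = 0.002165 mg/L = 2.165 µg/L.

2.17 µg/L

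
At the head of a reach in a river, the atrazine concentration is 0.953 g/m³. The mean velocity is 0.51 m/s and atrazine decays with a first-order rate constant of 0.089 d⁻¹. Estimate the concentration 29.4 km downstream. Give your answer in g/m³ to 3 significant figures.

0.898 g/m³

Travel time t = 29.4 km / 0.51 m/s = 2.94e+04/0.51 = 5.765e+04 s = 0.6672 d.
First-order decay: C = 0.953·exp(−0.089·0.6672) = 0.953·0.9423 = 0.8981 g/m³.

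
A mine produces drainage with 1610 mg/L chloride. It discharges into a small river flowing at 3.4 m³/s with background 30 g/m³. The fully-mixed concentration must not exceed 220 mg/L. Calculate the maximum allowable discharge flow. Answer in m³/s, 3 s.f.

0.465 m³/s

Mass balance at complete mixing: C_std·(Q_w + Q_r) = Q_w·C_e + Q_r·C_b.
Rearranging, Q_w = Q_r·(C_std − C_b)/(C_e − C_std) = 3.4·(220 − 30) / (1610 − 220) = 0.4647 m³/s.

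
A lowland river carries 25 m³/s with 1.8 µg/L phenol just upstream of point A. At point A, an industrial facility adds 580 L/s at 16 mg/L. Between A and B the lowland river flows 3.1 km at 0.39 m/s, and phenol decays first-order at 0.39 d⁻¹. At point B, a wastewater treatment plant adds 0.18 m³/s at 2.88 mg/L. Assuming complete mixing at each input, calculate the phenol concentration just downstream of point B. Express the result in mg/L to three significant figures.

1.8 µg/L = 0.0018 mg/L.
580 L/s = 0.58 m³/s.
After input A: C = (25·0.0018 + 0.58·16) / 25.58 = 0.3645 mg/L.
Over the 3.1 km reach to input B (t = 7949 s = 0.092 d), decay gives C = 0.3645·exp(−0.39·0.092) = 0.3517 mg/L.
After input B: C = (25.58·0.3517 + 0.18·2.88) / 25.76 = 0.3694 mg/L.

0.369 mg/L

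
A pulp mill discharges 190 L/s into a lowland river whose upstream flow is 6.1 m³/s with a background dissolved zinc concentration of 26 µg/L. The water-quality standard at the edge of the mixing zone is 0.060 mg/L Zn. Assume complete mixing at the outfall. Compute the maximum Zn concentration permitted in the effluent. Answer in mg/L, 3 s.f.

190 L/s = 0.19 m³/s.
26 µg/L = 0.026 mg/L.
Mass balance: 0.06·6.29 = 0.19·Cₑ + 6.1·0.026.
Cₑ = (0.3774 − 0.1586) / 0.19 = 1.152 mg/L.

1.15 mg/L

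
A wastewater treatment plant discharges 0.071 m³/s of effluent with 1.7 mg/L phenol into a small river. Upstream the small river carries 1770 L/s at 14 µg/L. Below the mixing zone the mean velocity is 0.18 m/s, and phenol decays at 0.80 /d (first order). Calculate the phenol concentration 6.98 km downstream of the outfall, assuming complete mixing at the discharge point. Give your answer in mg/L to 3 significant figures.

1770 L/s = 1.77 m³/s.
14 µg/L = 0.014 mg/L.
After complete mixing, C₀ = (0.071·1.7 + 1.77·0.014) / 1.841 = 0.07902 mg/L.
Travel time t = 6980 m / 0.18 m/s = 3.878e+04 s = 0.4488 d.
C = 0.07902·exp(−0.80·0.4488) = 0.07902·0.6983 = 0.05518 mg/L.

0.0552 mg/L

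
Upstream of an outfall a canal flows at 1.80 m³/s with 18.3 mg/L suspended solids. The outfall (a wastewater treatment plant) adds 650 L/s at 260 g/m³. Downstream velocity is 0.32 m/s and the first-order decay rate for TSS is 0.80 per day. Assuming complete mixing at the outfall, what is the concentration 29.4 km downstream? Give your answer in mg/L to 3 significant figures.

650 L/s = 0.65 m³/s.
After complete mixing, C₀ = (0.65·260 + 1.8·18.3) / 2.45 = 82.42 mg/L.
Travel time t = 2.94e+04 m / 0.32 m/s = 9.188e+04 s = 1.063 d.
C = 82.42·exp(−0.80·1.063) = 82.42·0.4271 = 35.21 mg/L.

35.2 mg/L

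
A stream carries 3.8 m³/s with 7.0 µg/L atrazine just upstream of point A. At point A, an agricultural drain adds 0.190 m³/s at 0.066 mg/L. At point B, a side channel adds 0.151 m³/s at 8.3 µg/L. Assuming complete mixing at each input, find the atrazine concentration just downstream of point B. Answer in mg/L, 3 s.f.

7.0 µg/L = 0.007 mg/L.
After input A: C = (3.8·0.007 + 0.19·0.066) / 3.99 = 0.00981 mg/L.
8.3 µg/L = 0.0083 mg/L.
After input B: C = (3.99·0.00981 + 0.151·0.0083) / 4.141 = 0.009754 mg/L.

0.00975 mg/L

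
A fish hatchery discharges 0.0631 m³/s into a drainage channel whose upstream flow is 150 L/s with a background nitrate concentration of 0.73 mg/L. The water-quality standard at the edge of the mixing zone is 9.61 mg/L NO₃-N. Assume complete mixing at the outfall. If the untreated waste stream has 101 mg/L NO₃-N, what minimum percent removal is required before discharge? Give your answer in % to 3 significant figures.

150 L/s = 0.15 m³/s.
Mass balance: 9.61·0.2131 = 0.0631·Cₑ + 0.15·0.73.
Cₑ = (2.048 − 0.1095) / 0.0631 = 30.72 mg/L.
Required removal = 1 − 30.72/101 = 69.58 %.

69.6 %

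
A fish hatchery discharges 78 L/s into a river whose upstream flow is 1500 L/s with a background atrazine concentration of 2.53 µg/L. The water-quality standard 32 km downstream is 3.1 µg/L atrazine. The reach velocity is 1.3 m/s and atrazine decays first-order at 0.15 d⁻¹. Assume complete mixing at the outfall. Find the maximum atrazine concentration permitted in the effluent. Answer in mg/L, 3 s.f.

78 L/s = 0.078 m³/s.
1500 L/s = 1.5 m³/s.
2.53 µg/L = 0.00253 mg/L.
3.1 µg/L = 0.0031 mg/L.
Travel time to the compliance point: t = 3.2e+04/1.3 = 2.462e+04 s = 0.2849 d; decay factor exp(−0.15·0.2849) = 0.9582.
So the concentration just after mixing may be at most 0.0031/0.9582 = 0.003235 mg/L.
Mass balance: 0.003235·1.578 = 0.078·Cₑ + 1.5·0.00253.
Cₑ = (0.005105 − 0.003795) / 0.078 = 0.0168 mg/L.

0.0168 mg/L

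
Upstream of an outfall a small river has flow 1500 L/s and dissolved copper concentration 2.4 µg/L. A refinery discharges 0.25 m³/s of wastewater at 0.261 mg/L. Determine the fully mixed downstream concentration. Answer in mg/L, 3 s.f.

1500 L/s = 1.5 m³/s.
2.4 µg/L = 0.0024 mg/L.
By mass balance at complete mixing, C = (0.25·0.261 + 1.5·0.0024) / (0.25 + 1.5) = 0.06885/1.75 = 0.03934 mg/L.

0.0393 mg/L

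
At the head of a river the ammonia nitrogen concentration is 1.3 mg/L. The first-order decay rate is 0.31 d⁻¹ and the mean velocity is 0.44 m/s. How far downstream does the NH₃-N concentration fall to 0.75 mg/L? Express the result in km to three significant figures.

67.5 km

From C = C₀·e^(−kt), t = ln(C₀/C)/k = ln(1.3/0.75)/0.31 = 0.55/0.31 = 1.774 d.
Distance = v·t = 0.44 m/s × 1.533e+05 s = 6.745e+04 m = 67.45 km.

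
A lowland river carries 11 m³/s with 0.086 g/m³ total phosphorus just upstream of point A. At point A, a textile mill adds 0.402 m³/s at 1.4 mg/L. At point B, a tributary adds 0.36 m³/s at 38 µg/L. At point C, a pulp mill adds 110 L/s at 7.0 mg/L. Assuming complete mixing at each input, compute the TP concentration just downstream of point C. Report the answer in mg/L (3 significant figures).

0.193 mg/L

After input A: C = (11·0.086 + 0.402·1.4) / 11.4 = 0.1323 mg/L.
38 µg/L = 0.038 mg/L.
After input B: C = (11.4·0.1323 + 0.36·0.038) / 11.76 = 0.1294 mg/L.
110 L/s = 0.11 m³/s.
After input C: C = (11.76·0.1294 + 0.11·7) / 11.87 = 0.1931 mg/L.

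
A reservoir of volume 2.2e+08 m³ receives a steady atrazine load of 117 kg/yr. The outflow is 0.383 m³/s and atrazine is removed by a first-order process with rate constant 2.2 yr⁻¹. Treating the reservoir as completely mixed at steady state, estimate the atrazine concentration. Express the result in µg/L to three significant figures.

0.236 µg/L

Outflow Q = 0.383 m³/s × 3.156e+07 s/yr = 1.209e+07 m³/yr.
Steady-state CSTR mass balance: W = Q·C + k·V·C, so C = W/(Q + kV).
Q + kV = 1.209e+07 + 2.2·2.2e+08 = 4.961e+08 m³/yr.
C = 117/4.961e+08 = 2.358e-07 kg/m³ = 0.0002358 mg/L = 0.2358 µg/L.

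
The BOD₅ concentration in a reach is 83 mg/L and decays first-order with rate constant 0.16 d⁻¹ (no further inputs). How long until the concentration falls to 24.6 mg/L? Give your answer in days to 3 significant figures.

7.60 d

t = ln(C₀/C)/k = ln(83/24.6)/0.16 = 1.216/0.16 = 7.601 d.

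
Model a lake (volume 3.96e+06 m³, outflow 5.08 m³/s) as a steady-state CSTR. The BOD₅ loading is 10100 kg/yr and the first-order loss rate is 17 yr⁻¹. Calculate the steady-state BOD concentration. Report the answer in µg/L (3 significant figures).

Outflow Q = 5.08 m³/s × 3.156e+07 s/yr = 1.603e+08 m³/yr.
Steady-state CSTR mass balance: W = Q·C + k·V·C, so C = W/(Q + kV).
Q + kV = 1.603e+08 + 17·3.96e+06 = 2.276e+08 m³/yr.
C = 10100/2.276e+08 = 4.437e-05 kg/m³ = 0.04437 mg/L = 44.37 µg/L.

44.4 µg/L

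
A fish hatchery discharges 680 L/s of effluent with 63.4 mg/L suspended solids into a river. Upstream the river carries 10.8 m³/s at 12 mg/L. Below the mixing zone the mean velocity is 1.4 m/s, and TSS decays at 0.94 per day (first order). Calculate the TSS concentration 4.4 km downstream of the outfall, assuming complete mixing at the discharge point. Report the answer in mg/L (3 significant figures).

680 L/s = 0.68 m³/s.
After complete mixing, C₀ = (0.68·63.4 + 10.8·12) / 11.48 = 15.04 mg/L.
Travel time t = 4400 m / 1.4 m/s = 3143 s = 0.03638 d.
C = 15.04·exp(−0.94·0.03638) = 15.04·0.9664 = 14.54 mg/L.

14.5 mg/L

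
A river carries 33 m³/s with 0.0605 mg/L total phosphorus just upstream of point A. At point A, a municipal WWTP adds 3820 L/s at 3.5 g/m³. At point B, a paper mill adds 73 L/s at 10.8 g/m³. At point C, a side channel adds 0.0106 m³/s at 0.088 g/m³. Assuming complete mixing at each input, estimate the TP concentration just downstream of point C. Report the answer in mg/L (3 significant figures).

3820 L/s = 3.82 m³/s.
After input A: C = (33·0.0605 + 3.82·3.5) / 36.82 = 0.4173 mg/L.
73 L/s = 0.073 m³/s.
After input B: C = (36.82·0.4173 + 0.073·10.8) / 36.89 = 0.4379 mg/L.
After input C: C = (36.89·0.4379 + 0.0106·0.088) / 36.9 = 0.4378 mg/L.

0.438 mg/L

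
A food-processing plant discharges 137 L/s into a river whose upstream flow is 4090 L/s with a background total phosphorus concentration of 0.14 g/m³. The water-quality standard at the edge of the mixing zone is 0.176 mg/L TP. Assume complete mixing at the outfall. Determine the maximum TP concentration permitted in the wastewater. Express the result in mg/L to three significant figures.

137 L/s = 0.137 m³/s.
4090 L/s = 4.09 m³/s.
Mass balance: 0.176·4.227 = 0.137·Cₑ + 4.09·0.14.
Cₑ = (0.744 − 0.5726) / 0.137 = 1.251 mg/L.

1.25 mg/L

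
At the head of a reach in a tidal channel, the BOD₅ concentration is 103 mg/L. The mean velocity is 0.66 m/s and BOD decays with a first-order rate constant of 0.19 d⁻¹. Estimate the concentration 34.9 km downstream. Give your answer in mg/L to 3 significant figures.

91.7 mg/L

Travel time t = 34.9 km / 0.66 m/s = 3.49e+04/0.66 = 5.288e+04 s = 0.612 d.
First-order decay: C = 103·exp(−0.19·0.612) = 103·0.8902 = 91.69 mg/L.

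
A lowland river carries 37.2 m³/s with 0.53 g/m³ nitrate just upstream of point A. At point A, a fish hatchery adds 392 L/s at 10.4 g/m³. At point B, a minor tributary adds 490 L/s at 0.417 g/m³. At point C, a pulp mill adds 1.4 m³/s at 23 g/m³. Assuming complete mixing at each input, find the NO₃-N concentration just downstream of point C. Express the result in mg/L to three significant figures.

1.42 mg/L

392 L/s = 0.392 m³/s.
After input A: C = (37.2·0.53 + 0.392·10.4) / 37.59 = 0.6329 mg/L.
490 L/s = 0.49 m³/s.
After input B: C = (37.59·0.6329 + 0.49·0.417) / 38.08 = 0.6301 mg/L.
After input C: C = (38.08·0.6301 + 1.4·23) / 39.48 = 1.423 mg/L.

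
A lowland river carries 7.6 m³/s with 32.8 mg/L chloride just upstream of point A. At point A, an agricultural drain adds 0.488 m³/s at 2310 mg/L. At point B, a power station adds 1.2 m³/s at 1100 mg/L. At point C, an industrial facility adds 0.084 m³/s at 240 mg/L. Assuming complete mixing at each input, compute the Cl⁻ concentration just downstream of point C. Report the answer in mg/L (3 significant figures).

After input A: C = (7.6·32.8 + 0.488·2310) / 8.088 = 170.2 mg/L.
After input B: C = (8.088·170.2 + 1.2·1100) / 9.288 = 290.3 mg/L.
After input C: C = (9.288·290.3 + 0.084·240) / 9.372 = 289.9 mg/L.

290 mg/L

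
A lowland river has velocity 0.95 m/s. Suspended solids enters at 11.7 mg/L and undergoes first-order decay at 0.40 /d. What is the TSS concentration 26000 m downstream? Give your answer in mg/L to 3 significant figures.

Travel time t = 26000 m / 0.95 m/s = 2.6e+04/0.95 = 2.737e+04 s = 0.3168 d.
First-order decay: C = 11.7·exp(−0.40·0.3168) = 11.7·0.881 = 10.31 mg/L.

10.3 mg/L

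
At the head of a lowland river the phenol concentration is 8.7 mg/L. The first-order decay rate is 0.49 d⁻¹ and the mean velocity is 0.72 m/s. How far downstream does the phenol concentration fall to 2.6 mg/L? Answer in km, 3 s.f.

From C = C₀·e^(−kt), t = ln(C₀/C)/k = ln(8.7/2.6)/0.49 = 1.208/0.49 = 2.465 d.
Distance = v·t = 0.72 m/s × 2.13e+05 s = 1.533e+05 m = 153.3 km.

153 km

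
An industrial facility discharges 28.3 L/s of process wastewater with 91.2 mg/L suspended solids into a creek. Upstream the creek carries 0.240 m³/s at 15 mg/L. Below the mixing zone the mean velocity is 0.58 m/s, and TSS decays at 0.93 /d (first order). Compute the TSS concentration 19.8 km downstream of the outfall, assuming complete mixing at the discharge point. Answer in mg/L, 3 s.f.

16.0 mg/L

28.3 L/s = 0.0283 m³/s.
After complete mixing, C₀ = (0.0283·91.2 + 0.24·15) / 0.2683 = 23.04 mg/L.
Travel time t = 1.98e+04 m / 0.58 m/s = 3.414e+04 s = 0.3951 d.
C = 23.04·exp(−0.93·0.3951) = 23.04·0.6925 = 15.95 mg/L.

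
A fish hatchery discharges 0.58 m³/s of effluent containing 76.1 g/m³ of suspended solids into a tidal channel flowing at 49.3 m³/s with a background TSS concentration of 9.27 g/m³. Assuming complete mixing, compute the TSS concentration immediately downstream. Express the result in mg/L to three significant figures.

By mass balance at complete mixing, C = (0.58·76.1 + 49.3·9.27) / (0.58 + 49.3) = 501.1/49.88 = 10.05 mg/L.

10.0 mg/L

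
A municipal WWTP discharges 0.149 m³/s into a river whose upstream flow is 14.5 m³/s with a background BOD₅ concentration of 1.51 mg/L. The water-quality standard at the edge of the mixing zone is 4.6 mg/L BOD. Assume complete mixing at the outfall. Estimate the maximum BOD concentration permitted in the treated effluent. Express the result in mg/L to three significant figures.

Mass balance: 4.6·14.65 = 0.149·Cₑ + 14.5·1.51.
Cₑ = (67.39 − 21.89) / 0.149 = 305.3 mg/L.

305 mg/L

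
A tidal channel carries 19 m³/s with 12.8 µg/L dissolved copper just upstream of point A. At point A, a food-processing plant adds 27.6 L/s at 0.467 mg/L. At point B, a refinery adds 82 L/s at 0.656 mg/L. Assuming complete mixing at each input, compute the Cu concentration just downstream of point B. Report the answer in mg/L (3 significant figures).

0.0162 mg/L

12.8 µg/L = 0.0128 mg/L.
27.6 L/s = 0.0276 m³/s.
After input A: C = (19·0.0128 + 0.0276·0.467) / 19.03 = 0.01346 mg/L.
82 L/s = 0.082 m³/s.
After input B: C = (19.03·0.01346 + 0.082·0.656) / 19.11 = 0.01622 mg/L.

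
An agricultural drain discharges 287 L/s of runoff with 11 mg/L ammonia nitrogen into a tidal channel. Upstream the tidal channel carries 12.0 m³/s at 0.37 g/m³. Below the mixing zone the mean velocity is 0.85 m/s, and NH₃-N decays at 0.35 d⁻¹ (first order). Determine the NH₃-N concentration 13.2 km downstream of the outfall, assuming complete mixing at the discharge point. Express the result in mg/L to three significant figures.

287 L/s = 0.287 m³/s.
After complete mixing, C₀ = (0.287·11 + 12·0.37) / 12.29 = 0.6183 mg/L.
Travel time t = 1.32e+04 m / 0.85 m/s = 1.553e+04 s = 0.1797 d.
C = 0.6183·exp(−0.35·0.1797) = 0.6183·0.939 = 0.5806 mg/L.

0.581 mg/L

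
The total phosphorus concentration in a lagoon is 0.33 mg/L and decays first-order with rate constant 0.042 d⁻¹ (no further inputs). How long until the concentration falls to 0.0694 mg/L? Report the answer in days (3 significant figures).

37.1 d

t = ln(C₀/C)/k = ln(0.33/0.0694)/0.042 = 1.559/0.042 = 37.12 d.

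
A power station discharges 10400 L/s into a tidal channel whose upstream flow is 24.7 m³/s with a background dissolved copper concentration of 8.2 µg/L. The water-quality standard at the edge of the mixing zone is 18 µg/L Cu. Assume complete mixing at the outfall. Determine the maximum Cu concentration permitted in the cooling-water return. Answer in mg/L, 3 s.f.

0.0413 mg/L

10400 L/s = 10.4 m³/s.
8.2 µg/L = 0.0082 mg/L.
18 µg/L = 0.018 mg/L.
Mass balance: 0.018·35.1 = 10.4·Cₑ + 24.7·0.0082.
Cₑ = (0.6318 − 0.2025) / 10.4 = 0.04128 mg/L.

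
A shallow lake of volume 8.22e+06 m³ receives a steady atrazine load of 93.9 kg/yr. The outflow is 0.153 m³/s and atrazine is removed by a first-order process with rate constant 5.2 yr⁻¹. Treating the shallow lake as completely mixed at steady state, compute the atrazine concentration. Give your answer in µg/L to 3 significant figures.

1.97 µg/L

Outflow Q = 0.153 m³/s × 3.156e+07 s/yr = 4.828e+06 m³/yr.
Steady-state CSTR mass balance: W = Q·C + k·V·C, so C = W/(Q + kV).
Q + kV = 4.828e+06 + 5.2·8.22e+06 = 4.757e+07 m³/yr.
C = 93.9/4.757e+07 = 1.974e-06 kg/m³ = 0.001974 mg/L = 1.974 µg/L.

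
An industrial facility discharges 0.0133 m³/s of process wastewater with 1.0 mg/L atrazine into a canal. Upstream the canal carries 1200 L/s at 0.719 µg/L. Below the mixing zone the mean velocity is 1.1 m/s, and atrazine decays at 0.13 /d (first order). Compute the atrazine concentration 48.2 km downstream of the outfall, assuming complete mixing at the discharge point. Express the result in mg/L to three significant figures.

1200 L/s = 1.2 m³/s.
0.719 µg/L = 0.000719 mg/L.
After complete mixing, C₀ = (0.0133·1 + 1.2·0.000719) / 1.213 = 0.01167 mg/L.
Travel time t = 4.82e+04 m / 1.1 m/s = 4.382e+04 s = 0.5072 d.
C = 0.01167·exp(−0.13·0.5072) = 0.01167·0.9362 = 0.01093 mg/L.

0.0109 mg/L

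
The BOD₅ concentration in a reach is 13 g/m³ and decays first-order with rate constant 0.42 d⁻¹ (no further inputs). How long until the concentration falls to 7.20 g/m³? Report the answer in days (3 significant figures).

1.41 d

t = ln(C₀/C)/k = ln(13/7.20)/0.42 = 0.5909/0.42 = 1.407 d.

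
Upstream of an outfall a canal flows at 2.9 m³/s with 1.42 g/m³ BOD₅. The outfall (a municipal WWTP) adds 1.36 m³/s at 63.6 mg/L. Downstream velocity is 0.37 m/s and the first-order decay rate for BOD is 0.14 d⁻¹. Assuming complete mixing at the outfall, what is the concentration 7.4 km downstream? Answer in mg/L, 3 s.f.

After complete mixing, C₀ = (1.36·63.6 + 2.9·1.42) / 4.26 = 21.27 mg/L.
Travel time t = 7400 m / 0.37 m/s = 2e+04 s = 0.2315 d.
C = 21.27·exp(−0.14·0.2315) = 21.27·0.9681 = 20.59 mg/L.

20.6 mg/L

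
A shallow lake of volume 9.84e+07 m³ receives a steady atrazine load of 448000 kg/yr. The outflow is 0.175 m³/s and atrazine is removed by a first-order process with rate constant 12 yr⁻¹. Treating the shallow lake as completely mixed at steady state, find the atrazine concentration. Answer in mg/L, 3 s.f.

Outflow Q = 0.175 m³/s × 3.156e+07 s/yr = 5.523e+06 m³/yr.
Steady-state CSTR mass balance: W = Q·C + k·V·C, so C = W/(Q + kV).
Q + kV = 5.523e+06 + 12·9.84e+07 = 1.186e+09 m³/yr.
C = 448000/1.186e+09 = 0.0003776 kg/m³ = 0.3776 mg/L.

0.378 mg/L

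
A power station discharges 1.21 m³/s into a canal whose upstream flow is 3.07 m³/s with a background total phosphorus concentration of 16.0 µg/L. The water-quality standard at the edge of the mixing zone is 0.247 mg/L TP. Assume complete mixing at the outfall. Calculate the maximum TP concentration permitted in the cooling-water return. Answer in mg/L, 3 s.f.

16.0 µg/L = 0.016 mg/L.
Mass balance: 0.247·4.28 = 1.21·Cₑ + 3.07·0.016.
Cₑ = (1.057 − 0.04912) / 1.21 = 0.8331 mg/L.

0.833 mg/L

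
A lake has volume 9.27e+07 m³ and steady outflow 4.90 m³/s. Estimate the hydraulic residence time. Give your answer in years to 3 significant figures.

Q = 4.90 m³/s × 3.156e+07 s/yr = 1.546e+08 m³/yr.
Hydraulic residence time τ = V/Q = 9.27e+07/1.546e+08 = 0.5995 yr.

0.599 yr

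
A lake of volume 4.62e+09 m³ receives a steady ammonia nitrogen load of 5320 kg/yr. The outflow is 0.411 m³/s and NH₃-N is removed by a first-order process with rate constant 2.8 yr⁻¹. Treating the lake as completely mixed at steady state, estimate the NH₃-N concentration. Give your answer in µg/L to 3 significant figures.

Outflow Q = 0.411 m³/s × 3.156e+07 s/yr = 1.297e+07 m³/yr.
Steady-state CSTR mass balance: W = Q·C + k·V·C, so C = W/(Q + kV).
Q + kV = 1.297e+07 + 2.8·4.62e+09 = 1.295e+10 m³/yr.
C = 5320/1.295e+10 = 4.108e-07 kg/m³ = 0.0004108 mg/L = 0.4108 µg/L.

0.411 µg/L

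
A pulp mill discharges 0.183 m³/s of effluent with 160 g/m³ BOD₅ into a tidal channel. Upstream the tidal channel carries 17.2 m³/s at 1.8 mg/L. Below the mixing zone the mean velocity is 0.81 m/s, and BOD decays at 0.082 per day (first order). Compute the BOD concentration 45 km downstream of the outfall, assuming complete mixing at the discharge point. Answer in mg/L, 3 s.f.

After complete mixing, C₀ = (0.183·160 + 17.2·1.8) / 17.38 = 3.465 mg/L.
Travel time t = 4.5e+04 m / 0.81 m/s = 5.556e+04 s = 0.643 d.
C = 3.465·exp(−0.082·0.643) = 3.465·0.9486 = 3.287 mg/L.

3.29 mg/L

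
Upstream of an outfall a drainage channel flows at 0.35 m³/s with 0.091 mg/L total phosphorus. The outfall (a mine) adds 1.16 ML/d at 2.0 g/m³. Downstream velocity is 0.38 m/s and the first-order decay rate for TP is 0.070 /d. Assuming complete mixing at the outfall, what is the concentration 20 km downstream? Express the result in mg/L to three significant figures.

1.16 ML/d = 0.01343 m³/s.
After complete mixing, C₀ = (0.01343·2 + 0.35·0.091) / 0.3634 = 0.1615 mg/L.
Travel time t = 2e+04 m / 0.38 m/s = 5.263e+04 s = 0.6092 d.
C = 0.1615·exp(−0.070·0.6092) = 0.1615·0.9583 = 0.1548 mg/L.

0.155 mg/L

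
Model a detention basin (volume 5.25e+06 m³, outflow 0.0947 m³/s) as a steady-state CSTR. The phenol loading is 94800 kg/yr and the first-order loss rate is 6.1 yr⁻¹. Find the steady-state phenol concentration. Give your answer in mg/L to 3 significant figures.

Outflow Q = 0.0947 m³/s × 3.156e+07 s/yr = 2.989e+06 m³/yr.
Steady-state CSTR mass balance: W = Q·C + k·V·C, so C = W/(Q + kV).
Q + kV = 2.989e+06 + 6.1·5.25e+06 = 3.501e+07 m³/yr.
C = 94800/3.501e+07 = 0.002708 kg/m³ = 2.708 mg/L.

2.71 mg/L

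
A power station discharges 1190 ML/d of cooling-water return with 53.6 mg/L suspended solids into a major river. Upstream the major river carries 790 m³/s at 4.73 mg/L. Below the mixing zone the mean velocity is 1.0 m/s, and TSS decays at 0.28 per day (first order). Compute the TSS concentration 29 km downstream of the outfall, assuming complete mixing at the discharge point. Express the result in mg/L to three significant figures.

1190 ML/d = 13.77 m³/s.
After complete mixing, C₀ = (13.77·53.6 + 790·4.73) / 803.8 = 5.567 mg/L.
Travel time t = 2.9e+04 m / 1.0 m/s = 2.9e+04 s = 0.3356 d.
C = 5.567·exp(−0.28·0.3356) = 5.567·0.9103 = 5.068 mg/L.

5.07 mg/L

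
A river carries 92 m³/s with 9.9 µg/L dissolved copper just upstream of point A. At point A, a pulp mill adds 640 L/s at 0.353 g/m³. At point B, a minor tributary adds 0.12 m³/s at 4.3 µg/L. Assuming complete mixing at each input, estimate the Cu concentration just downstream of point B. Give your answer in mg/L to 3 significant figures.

9.9 µg/L = 0.0099 mg/L.
640 L/s = 0.64 m³/s.
After input A: C = (92·0.0099 + 0.64·0.353) / 92.64 = 0.01227 mg/L.
4.3 µg/L = 0.0043 mg/L.
After input B: C = (92.64·0.01227 + 0.12·0.0043) / 92.76 = 0.01226 mg/L.

0.0123 mg/L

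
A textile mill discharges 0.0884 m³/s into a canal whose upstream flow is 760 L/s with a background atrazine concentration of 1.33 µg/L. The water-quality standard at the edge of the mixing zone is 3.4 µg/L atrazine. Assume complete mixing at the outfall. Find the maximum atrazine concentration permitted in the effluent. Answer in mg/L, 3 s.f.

0.0212 mg/L

760 L/s = 0.76 m³/s.
1.33 µg/L = 0.00133 mg/L.
3.4 µg/L = 0.0034 mg/L.
Mass balance: 0.0034·0.8484 = 0.0884·Cₑ + 0.76·0.00133.
Cₑ = (0.002885 − 0.001011) / 0.0884 = 0.0212 mg/L.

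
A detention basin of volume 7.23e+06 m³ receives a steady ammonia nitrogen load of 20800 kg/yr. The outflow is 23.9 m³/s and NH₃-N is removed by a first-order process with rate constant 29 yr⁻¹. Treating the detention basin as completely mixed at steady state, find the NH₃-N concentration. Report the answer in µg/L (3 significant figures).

21.6 µg/L

Outflow Q = 23.9 m³/s × 3.156e+07 s/yr = 7.542e+08 m³/yr.
Steady-state CSTR mass balance: W = Q·C + k·V·C, so C = W/(Q + kV).
Q + kV = 7.542e+08 + 29·7.23e+06 = 9.639e+08 m³/yr.
C = 20800/9.639e+08 = 2.158e-05 kg/m³ = 0.02158 mg/L = 21.58 µg/L.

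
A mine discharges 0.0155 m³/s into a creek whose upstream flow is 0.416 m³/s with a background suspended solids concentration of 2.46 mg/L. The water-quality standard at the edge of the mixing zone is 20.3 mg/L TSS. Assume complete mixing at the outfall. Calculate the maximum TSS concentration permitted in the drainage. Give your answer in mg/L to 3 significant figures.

499 mg/L

Mass balance: 20.3·0.4315 = 0.0155·Cₑ + 0.416·2.46.
Cₑ = (8.759 − 1.023) / 0.0155 = 499.1 mg/L.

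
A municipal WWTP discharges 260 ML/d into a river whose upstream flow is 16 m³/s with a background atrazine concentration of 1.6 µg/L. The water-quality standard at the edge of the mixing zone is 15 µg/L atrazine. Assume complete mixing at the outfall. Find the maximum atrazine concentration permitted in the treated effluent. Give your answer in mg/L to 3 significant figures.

0.0862 mg/L

260 ML/d = 3.009 m³/s.
1.6 µg/L = 0.0016 mg/L.
15 µg/L = 0.015 mg/L.
Mass balance: 0.015·19.01 = 3.009·Cₑ + 16·0.0016.
Cₑ = (0.2851 − 0.0256) / 3.009 = 0.08625 mg/L.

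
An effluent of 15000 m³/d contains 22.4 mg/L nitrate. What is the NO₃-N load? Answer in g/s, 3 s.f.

3.89 g/s

15000 m³/d = 0.1736 m³/s.
Mass flux = Q·C = 0.1736 m³/s × 22.4 g/m³ = 3.889 g/s.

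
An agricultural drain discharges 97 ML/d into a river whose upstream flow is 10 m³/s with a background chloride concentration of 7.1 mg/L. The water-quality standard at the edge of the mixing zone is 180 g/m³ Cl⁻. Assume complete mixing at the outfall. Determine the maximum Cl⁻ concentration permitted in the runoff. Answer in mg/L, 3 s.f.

1720 mg/L

97 ML/d = 1.123 m³/s.
Mass balance: 180·11.12 = 1.123·Cₑ + 10·7.1.
Cₑ = (2002 − 71) / 1.123 = 1720 mg/L.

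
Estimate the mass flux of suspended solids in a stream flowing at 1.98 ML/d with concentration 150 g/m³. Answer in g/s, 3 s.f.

3.44 g/s

1.98 ML/d = 0.02292 m³/s.
Mass flux = Q·C = 0.02292 m³/s × 150 g/m³ = 3.437 g/s.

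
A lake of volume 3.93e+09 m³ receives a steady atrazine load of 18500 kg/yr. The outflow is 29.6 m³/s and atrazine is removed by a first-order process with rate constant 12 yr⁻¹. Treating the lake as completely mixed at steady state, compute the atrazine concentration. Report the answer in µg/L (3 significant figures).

Outflow Q = 29.6 m³/s × 3.156e+07 s/yr = 9.341e+08 m³/yr.
Steady-state CSTR mass balance: W = Q·C + k·V·C, so C = W/(Q + kV).
Q + kV = 9.341e+08 + 12·3.93e+09 = 4.809e+10 m³/yr.
C = 18500/4.809e+10 = 3.847e-07 kg/m³ = 0.0003847 mg/L = 0.3847 µg/L.

0.385 µg/L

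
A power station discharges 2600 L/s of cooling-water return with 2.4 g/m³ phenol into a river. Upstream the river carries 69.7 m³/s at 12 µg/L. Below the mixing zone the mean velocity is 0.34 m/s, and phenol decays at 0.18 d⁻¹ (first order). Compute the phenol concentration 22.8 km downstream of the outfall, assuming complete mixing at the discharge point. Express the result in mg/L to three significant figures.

2600 L/s = 2.6 m³/s.
12 µg/L = 0.012 mg/L.
After complete mixing, C₀ = (2.6·2.4 + 69.7·0.012) / 72.3 = 0.09788 mg/L.
Travel time t = 2.28e+04 m / 0.34 m/s = 6.706e+04 s = 0.7761 d.
C = 0.09788·exp(−0.18·0.7761) = 0.09788·0.8696 = 0.08511 mg/L.

0.0851 mg/L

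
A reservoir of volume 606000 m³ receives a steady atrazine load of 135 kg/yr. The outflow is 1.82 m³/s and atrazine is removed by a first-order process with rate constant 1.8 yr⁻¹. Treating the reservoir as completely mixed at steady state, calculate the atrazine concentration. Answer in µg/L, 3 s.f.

Outflow Q = 1.82 m³/s × 3.156e+07 s/yr = 5.743e+07 m³/yr.
Steady-state CSTR mass balance: W = Q·C + k·V·C, so C = W/(Q + kV).
Q + kV = 5.743e+07 + 1.8·606000 = 5.853e+07 m³/yr.
C = 135/5.853e+07 = 2.307e-06 kg/m³ = 0.002307 mg/L = 2.307 µg/L.

2.31 µg/L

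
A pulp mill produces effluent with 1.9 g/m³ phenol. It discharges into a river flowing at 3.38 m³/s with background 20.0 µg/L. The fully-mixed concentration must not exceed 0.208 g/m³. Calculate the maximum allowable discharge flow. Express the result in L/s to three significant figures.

376 L/s

20.0 µg/L = 0.02 mg/L.
Mass balance at complete mixing: C_std·(Q_w + Q_r) = Q_w·C_e + Q_r·C_b.
Rearranging, Q_w = Q_r·(C_std − C_b)/(C_e − C_std) = 3.38·(0.208 − 0.02) / (1.9 − 0.208) = 0.3756 m³/s.
= 375.6 L/s.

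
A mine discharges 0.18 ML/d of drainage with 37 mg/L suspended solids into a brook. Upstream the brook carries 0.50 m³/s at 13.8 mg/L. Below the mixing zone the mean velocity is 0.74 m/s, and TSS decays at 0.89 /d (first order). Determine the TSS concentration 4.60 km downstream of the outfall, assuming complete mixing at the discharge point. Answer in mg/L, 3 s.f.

13.0 mg/L

0.18 ML/d = 0.002083 m³/s.
After complete mixing, C₀ = (0.002083·37 + 0.5·13.8) / 0.5021 = 13.9 mg/L.
Travel time t = 4600 m / 0.74 m/s = 6216 s = 0.07195 d.
C = 13.9·exp(−0.89·0.07195) = 13.9·0.938 = 13.03 mg/L.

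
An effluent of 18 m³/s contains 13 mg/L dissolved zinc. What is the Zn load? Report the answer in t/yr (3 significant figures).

Mass flux = Q·C = 18 m³/s × 13 g/m³ = 234 g/s.
= 234 g/s × 31.56 = 7384 t/yr.

7380 t/yr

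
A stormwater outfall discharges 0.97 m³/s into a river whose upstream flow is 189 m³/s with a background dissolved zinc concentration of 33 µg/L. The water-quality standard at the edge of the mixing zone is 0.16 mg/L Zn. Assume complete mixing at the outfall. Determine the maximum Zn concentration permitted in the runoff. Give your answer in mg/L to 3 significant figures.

24.9 mg/L

33 µg/L = 0.033 mg/L.
Mass balance: 0.16·190 = 0.97·Cₑ + 189·0.033.
Cₑ = (30.4 − 6.237) / 0.97 = 24.91 mg/L.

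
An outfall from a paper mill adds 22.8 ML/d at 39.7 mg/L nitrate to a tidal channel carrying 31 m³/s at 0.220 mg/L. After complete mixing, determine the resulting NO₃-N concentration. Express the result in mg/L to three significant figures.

22.8 ML/d = 0.2639 m³/s.
By mass balance at complete mixing, C = (0.2639·39.7 + 31·0.22) / (0.2639 + 31) = 17.3/31.26 = 0.5532 mg/L.

0.553 mg/L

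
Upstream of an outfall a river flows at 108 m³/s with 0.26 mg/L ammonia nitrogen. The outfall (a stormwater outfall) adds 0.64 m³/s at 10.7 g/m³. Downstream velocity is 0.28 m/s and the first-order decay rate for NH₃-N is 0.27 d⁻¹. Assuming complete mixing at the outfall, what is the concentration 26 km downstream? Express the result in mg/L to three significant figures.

0.241 mg/L

After complete mixing, C₀ = (0.64·10.7 + 108·0.26) / 108.6 = 0.3215 mg/L.
Travel time t = 2.6e+04 m / 0.28 m/s = 9.286e+04 s = 1.075 d.
C = 0.3215·exp(−0.27·1.075) = 0.3215·0.7481 = 0.2405 mg/L.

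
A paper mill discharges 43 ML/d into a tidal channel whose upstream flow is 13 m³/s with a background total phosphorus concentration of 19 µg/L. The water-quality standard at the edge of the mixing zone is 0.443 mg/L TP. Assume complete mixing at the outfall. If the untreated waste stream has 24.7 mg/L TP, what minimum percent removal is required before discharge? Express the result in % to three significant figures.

43 ML/d = 0.4977 m³/s.
19 µg/L = 0.019 mg/L.
Mass balance: 0.443·13.5 = 0.4977·Cₑ + 13·0.019.
Cₑ = (5.979 − 0.247) / 0.4977 = 11.52 mg/L.
Required removal = 1 − 11.52/24.7 = 53.37 %.

53.4 %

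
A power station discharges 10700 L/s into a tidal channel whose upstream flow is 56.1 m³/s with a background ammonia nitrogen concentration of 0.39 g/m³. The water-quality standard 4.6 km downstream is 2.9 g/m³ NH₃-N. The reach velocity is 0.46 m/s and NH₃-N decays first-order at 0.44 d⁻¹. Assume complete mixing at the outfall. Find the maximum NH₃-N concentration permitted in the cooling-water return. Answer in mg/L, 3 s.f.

17.0 mg/L

10700 L/s = 10.7 m³/s.
Travel time to the compliance point: t = 4600/0.46 = 1e+04 s = 0.1157 d; decay factor exp(−0.44·0.1157) = 0.9503.
So the concentration just after mixing may be at most 2.9/0.9503 = 3.052 mg/L.
Mass balance: 3.052·66.8 = 10.7·Cₑ + 56.1·0.39.
Cₑ = (203.8 − 21.88) / 10.7 = 17.01 mg/L.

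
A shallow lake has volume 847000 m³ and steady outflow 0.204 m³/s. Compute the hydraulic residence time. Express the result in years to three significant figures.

0.132 yr

Q = 0.204 m³/s × 3.156e+07 s/yr = 6.438e+06 m³/yr.
Hydraulic residence time τ = V/Q = 847000/6.438e+06 = 0.1316 yr.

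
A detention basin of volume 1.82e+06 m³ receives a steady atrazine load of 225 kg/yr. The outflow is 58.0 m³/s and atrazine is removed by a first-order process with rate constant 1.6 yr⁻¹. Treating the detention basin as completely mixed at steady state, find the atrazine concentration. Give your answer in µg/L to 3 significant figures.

Outflow Q = 58.0 m³/s × 3.156e+07 s/yr = 1.83e+09 m³/yr.
Steady-state CSTR mass balance: W = Q·C + k·V·C, so C = W/(Q + kV).
Q + kV = 1.83e+09 + 1.6·1.82e+06 = 1.833e+09 m³/yr.
C = 225/1.833e+09 = 1.227e-07 kg/m³ = 0.0001227 mg/L = 0.1227 µg/L.

0.123 µg/L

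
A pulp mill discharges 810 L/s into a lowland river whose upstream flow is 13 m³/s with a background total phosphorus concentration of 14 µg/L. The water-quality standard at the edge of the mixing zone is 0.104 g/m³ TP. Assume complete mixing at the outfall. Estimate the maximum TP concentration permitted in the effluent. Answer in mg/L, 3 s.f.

1.55 mg/L

810 L/s = 0.81 m³/s.
14 µg/L = 0.014 mg/L.
Mass balance: 0.104·13.81 = 0.81·Cₑ + 13·0.014.
Cₑ = (1.436 − 0.182) / 0.81 = 1.548 mg/L.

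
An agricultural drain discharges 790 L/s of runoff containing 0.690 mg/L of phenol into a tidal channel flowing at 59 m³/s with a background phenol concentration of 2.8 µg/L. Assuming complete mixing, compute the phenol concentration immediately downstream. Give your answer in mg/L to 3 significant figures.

790 L/s = 0.79 m³/s.
2.8 µg/L = 0.0028 mg/L.
Flow-weighted mixing gives C = (0.79·0.69 + 59·0.0028) / (0.79 + 59) = 0.7103/59.79 = 0.01188 mg/L.

0.0119 mg/L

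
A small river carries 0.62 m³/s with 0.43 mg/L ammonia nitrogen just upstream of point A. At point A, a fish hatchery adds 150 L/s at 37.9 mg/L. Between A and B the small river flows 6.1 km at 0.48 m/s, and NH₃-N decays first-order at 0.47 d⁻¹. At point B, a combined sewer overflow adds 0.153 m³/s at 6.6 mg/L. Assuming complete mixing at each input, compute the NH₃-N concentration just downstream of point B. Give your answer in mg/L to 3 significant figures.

150 L/s = 0.15 m³/s.
After input A: C = (0.62·0.43 + 0.15·37.9) / 0.77 = 7.729 mg/L.
Over the 6.1 km reach to input B (t = 1.271e+04 s = 0.1471 d), decay gives C = 7.729·exp(−0.47·0.1471) = 7.213 mg/L.
After input B: C = (0.77·7.213 + 0.153·6.6) / 0.923 = 7.111 mg/L.

7.11 mg/L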